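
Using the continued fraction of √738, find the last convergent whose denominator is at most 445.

8829/325

√738 = [27; 6, 54, …] (period length 2).
Convergents:
  p_0/q_0 = 27/1
  p_1/q_1 = 163/6
  p_2/q_2 = 8829/325
  p_3/q_3 = 53137/1956
q_2 = 325 ≤ 445 < 1956 = q_3, so the answer is 8829/325.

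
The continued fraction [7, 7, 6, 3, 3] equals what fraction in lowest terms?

Fold from the inside: start with 3/1.
  3 + 1/3 = 10/3
  6 + 3/10 = 63/10
  7 + 10/63 = 451/63
  7 + 63/451 = 3220/451

3220/451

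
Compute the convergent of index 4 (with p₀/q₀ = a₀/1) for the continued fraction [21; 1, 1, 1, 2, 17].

Using pₖ = aₖpₖ₋₁ + pₖ₋₂, qₖ = aₖqₖ₋₁ + qₖ₋₂ (with p₋₁=1, p₋₂=0, q₋₁=0, q₋₂=1):
  k=0: a=21, p=21, q=1
  k=1: a=1, p=22, q=1
  k=2: a=1, p=43, q=2
  k=3: a=1, p=65, q=3
  k=4: a=2, p=173, q=8

173/8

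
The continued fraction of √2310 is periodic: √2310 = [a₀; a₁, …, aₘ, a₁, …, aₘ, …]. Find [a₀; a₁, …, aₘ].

a₀ = ⌊√2310⌋ = 48.
With m₀=0, d₀=1 and mₖ₊₁ = dₖaₖ − mₖ, dₖ₊₁ = (n − mₖ₊₁²)/dₖ, aₖ₊₁ = ⌊(a₀+mₖ₊₁)/dₖ₊₁⌋:
  k=1: m=48, d=6, a=16
  k=2: m=48, d=1, a=96
d=1 and a=2a₀=96 at k=2, so the next step gives (m, d) = (48, 6) again — its k=1 value — and the period has length 2.

[48; 16, 96]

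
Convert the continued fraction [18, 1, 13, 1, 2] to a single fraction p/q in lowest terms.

833/44

Using pₖ = aₖpₖ₋₁ + pₖ₋₂ and qₖ = aₖqₖ₋₁ + qₖ₋₂:
  k=0: a=18, p=18, q=1
  k=1: a=1, p=19, q=1
  k=2: a=13, p=265, q=14
  k=3: a=1, p=284, q=15
  k=4: a=2, p=833, q=44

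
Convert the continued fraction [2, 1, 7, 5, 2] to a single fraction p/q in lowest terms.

Fold from the inside: start with 2/1.
  5 + 1/2 = 11/2
  7 + 2/11 = 79/11
  1 + 11/79 = 90/79
  2 + 79/90 = 259/90

259/90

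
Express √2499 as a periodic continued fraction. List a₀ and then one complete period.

a₀ = ⌊√2499⌋ = 49.
With m₀=0, d₀=1 and mₖ₊₁ = dₖaₖ − mₖ, dₖ₊₁ = (n − mₖ₊₁²)/dₖ, aₖ₊₁ = ⌊(a₀+mₖ₊₁)/dₖ₊₁⌋:
  k=1: m=49, d=98, a=1
  k=2: m=49, d=1, a=98
d=1 and a=2a₀=98 at k=2, so the next step gives (m, d) = (49, 98) again — its k=1 value — and the period has length 2.

[49; 1, 98]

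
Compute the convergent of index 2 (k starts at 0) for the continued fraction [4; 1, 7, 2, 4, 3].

39/8

Using pₖ = aₖpₖ₋₁ + pₖ₋₂, qₖ = aₖqₖ₋₁ + qₖ₋₂ (with p₋₁=1, p₋₂=0, q₋₁=0, q₋₂=1):
  k=0: a=4, p=4, q=1
  k=1: a=1, p=5, q=1
  k=2: a=7, p=39, q=8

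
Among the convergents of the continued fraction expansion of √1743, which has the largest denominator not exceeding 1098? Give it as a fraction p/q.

41791/1001

√1743 = [41; 1, 2, 1, 82, …] (period length 4).
Convergents:
  p_0/q_0 = 41/1
  p_1/q_1 = 42/1
  p_2/q_2 = 125/3
  p_3/q_3 = 167/4
  p_4/q_4 = 13819/331
  p_5/q_5 = 13986/335
  p_6/q_6 = 41791/1001
  p_7/q_7 = 55777/1336
q_6 = 1001 ≤ 1098 < 1336 = q_7, so the answer is 41791/1001.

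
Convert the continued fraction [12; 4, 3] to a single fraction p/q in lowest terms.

Using pₖ = aₖpₖ₋₁ + pₖ₋₂ and qₖ = aₖqₖ₋₁ + qₖ₋₂:
  k=0: a=12, p=12, q=1
  k=1: a=4, p=49, q=4
  k=2: a=3, p=159, q=13

159/13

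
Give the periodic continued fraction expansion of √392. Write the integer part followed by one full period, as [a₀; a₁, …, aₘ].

[19; 1, 3, 1, 38]

a₀ = ⌊√392⌋ = 19.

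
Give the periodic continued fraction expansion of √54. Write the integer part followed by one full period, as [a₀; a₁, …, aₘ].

[7; 2, 1, 6, 1, 2, 14]

a₀ = ⌊√54⌋ = 7.
With m₀=0, d₀=1 and mₖ₊₁ = dₖaₖ − mₖ, dₖ₊₁ = (n − mₖ₊₁²)/dₖ, aₖ₊₁ = ⌊(a₀+mₖ₊₁)/dₖ₊₁⌋:
  k=1: m=7, d=5, a=2
  k=2: m=3, d=9, a=1
  k=3: m=6, d=2, a=6
  k=4: m=6, d=9, a=1
  k=5: m=3, d=5, a=2
  k=6: m=7, d=1, a=14
d=1 and a=2a₀=14 at k=6, so the next step gives (m, d) = (7, 5) again — its k=1 value — and the period has length 6.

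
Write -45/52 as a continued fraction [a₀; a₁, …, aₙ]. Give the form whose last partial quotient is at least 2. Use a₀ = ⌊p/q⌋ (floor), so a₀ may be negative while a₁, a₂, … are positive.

[-1; 7, 2, 3]

-45 = -1·52 + 7
52 = 7·7 + 3
7 = 2·3 + 1
3 = 3·1 + 0  (stop)
So -45/52 = [-1; 7, 2, 3].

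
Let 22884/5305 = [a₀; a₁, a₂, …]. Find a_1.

3

22884 = 4·5305 + 1664   →  a_0 = 4
5305 = 3·1664 + 313   →  a_1 = 3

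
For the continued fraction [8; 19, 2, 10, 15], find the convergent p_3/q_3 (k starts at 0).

Using pₖ = aₖpₖ₋₁ + pₖ₋₂, qₖ = aₖqₖ₋₁ + qₖ₋₂ (with p₋₁=1, p₋₂=0, q₋₁=0, q₋₂=1):
  k=0: a=8, p=8, q=1
  k=1: a=19, p=153, q=19
  k=2: a=2, p=314, q=39
  k=3: a=10, p=3293, q=409

3293/409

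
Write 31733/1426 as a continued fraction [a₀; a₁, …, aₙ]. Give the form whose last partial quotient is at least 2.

[22; 3, 1, 19, 18]

31733 = 22·1426 + 361
1426 = 3·361 + 343
361 = 1·343 + 18
343 = 19·18 + 1
18 = 18·1 + 0  (stop)
So 31733/1426 = [22; 3, 1, 19, 18].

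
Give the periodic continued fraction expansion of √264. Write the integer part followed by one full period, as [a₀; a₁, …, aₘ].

a₀ = ⌊√264⌋ = 16.
With m₀=0, d₀=1 and mₖ₊₁ = dₖaₖ − mₖ, dₖ₊₁ = (n − mₖ₊₁²)/dₖ, aₖ₊₁ = ⌊(a₀+mₖ₊₁)/dₖ₊₁⌋:
  k=1: m=16, d=8, a=4
  k=2: m=16, d=1, a=32
d=1 and a=2a₀=32 at k=2, so the next step gives (m, d) = (16, 8) again — its k=1 value — and the period has length 2.

[16; 4, 32]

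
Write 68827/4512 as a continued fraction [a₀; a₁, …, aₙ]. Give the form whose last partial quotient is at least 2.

[15; 3, 1, 14, 10, 1, 6]

68827 = 15*4512 + 1147
4512 = 3*1147 + 1071
1147 = 1*1071 + 76
1071 = 14*76 + 7
76 = 10*7 + 6
7 = 1*6 + 1
6 = 6*1 + 0  (stop)
So 68827/4512 = [15; 3, 1, 14, 10, 1, 6].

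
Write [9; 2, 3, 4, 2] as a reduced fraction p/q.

Fold from the inside: start with 2/1.
  4 + 1/2 = 9/2
  3 + 2/9 = 29/9
  2 + 9/29 = 67/29
  9 + 29/67 = 632/67

632/67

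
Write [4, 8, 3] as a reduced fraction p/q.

Using pₖ = aₖpₖ₋₁ + pₖ₋₂ and qₖ = aₖqₖ₋₁ + qₖ₋₂:
  k=0: a=4, p=4, q=1
  k=1: a=8, p=33, q=8
  k=2: a=3, p=103, q=25

103/25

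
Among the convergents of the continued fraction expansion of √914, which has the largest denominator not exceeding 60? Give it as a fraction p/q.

1300/43

√914 = [30; 4, 3, 3, 4, 60, …] (period length 5).
Convergents:
  p_0/q_0 = 30/1
  p_1/q_1 = 121/4
  p_2/q_2 = 393/13
  p_3/q_3 = 1300/43
  p_4/q_4 = 5593/185
q_3 = 43 ≤ 60 < 185 = q_4, so the answer is 1300/43.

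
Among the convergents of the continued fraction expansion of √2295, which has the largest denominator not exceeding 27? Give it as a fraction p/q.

1006/21

√2295 = [47; 1, 9, 1, 1, 1, 9, 1, 94, …] (period length 8).
Convergents:
  p_0/q_0 = 47/1
  p_1/q_1 = 48/1
  p_2/q_2 = 479/10
  p_3/q_3 = 527/11
  p_4/q_4 = 1006/21
  p_5/q_5 = 1533/32
q_4 = 21 ≤ 27 < 32 = q_5, so the answer is 1006/21.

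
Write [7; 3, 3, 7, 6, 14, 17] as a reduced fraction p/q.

790830/108313

Using pₖ = aₖpₖ₋₁ + pₖ₋₂ and qₖ = aₖqₖ₋₁ + qₖ₋₂:
  k=0: a=7, p=7, q=1
  k=1: a=3, p=22, q=3
  k=2: a=3, p=73, q=10
  k=3: a=7, p=533, q=73
  k=4: a=6, p=3271, q=448
  k=5: a=14, p=46327, q=6345
  k=6: a=17, p=790830, q=108313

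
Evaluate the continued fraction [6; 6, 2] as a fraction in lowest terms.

80/13

Using pₖ = aₖpₖ₋₁ + pₖ₋₂ and qₖ = aₖqₖ₋₁ + qₖ₋₂:
  k=0: a=6, p=6, q=1
  k=1: a=6, p=37, q=6
  k=2: a=2, p=80, q=13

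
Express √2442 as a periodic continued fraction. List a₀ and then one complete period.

a₀ = ⌊√2442⌋ = 49.
With m₀=0, d₀=1 and mₖ₊₁ = dₖaₖ − mₖ, dₖ₊₁ = (n − mₖ₊₁²)/dₖ, aₖ₊₁ = ⌊(a₀+mₖ₊₁)/dₖ₊₁⌋:
  k=1: m=49, d=41, a=2
  k=2: m=33, d=33, a=2
  k=3: m=33, d=41, a=2
  k=4: m=49, d=1, a=98
d=1 and a=2a₀=98 at k=4, so the next step gives (m, d) = (49, 41) again — its k=1 value — and the period has length 4.

[49; 2, 2, 2, 98]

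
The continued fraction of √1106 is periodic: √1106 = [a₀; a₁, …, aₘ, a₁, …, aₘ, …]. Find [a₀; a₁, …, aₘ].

a₀ = ⌊√1106⌋ = 33.
With m₀=0, d₀=1 and mₖ₊₁ = dₖaₖ − mₖ, dₖ₊₁ = (n − mₖ₊₁²)/dₖ, aₖ₊₁ = ⌊(a₀+mₖ₊₁)/dₖ₊₁⌋:
  k=1: m=33, d=17, a=3
  k=2: m=18, d=46, a=1
  k=3: m=28, d=7, a=8
  k=4: m=28, d=46, a=1
  k=5: m=18, d=17, a=3
  k=6: m=33, d=1, a=66
d=1 and a=2a₀=66 at k=6, so the next step gives (m, d) = (33, 17) again — its k=1 value — and the period has length 6.

[33; 3, 1, 8, 1, 3, 66]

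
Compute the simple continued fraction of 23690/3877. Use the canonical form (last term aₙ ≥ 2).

23690 = 6·3877 + 428
3877 = 9·428 + 25
428 = 17·25 + 3
25 = 8·3 + 1
3 = 3·1 + 0  (stop)
So 23690/3877 = [6; 9, 17, 8, 3].

[6; 9, 17, 8, 3]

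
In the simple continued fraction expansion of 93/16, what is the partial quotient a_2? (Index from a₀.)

4

93 = 5·16 + 13   →  a_0 = 5
16 = 1·13 + 3   →  a_1 = 1
13 = 4·3 + 1   →  a_2 = 4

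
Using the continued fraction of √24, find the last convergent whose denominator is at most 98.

436/89

√24 = [4; 1, 8, …] (period length 2).
Convergents:
  p_0/q_0 = 4/1
  p_1/q_1 = 5/1
  p_2/q_2 = 44/9
  p_3/q_3 = 49/10
  p_4/q_4 = 436/89
  p_5/q_5 = 485/99
q_4 = 89 ≤ 98 < 99 = q_5, so the answer is 436/89.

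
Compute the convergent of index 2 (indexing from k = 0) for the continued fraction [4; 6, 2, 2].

Using pₖ = aₖpₖ₋₁ + pₖ₋₂, qₖ = aₖqₖ₋₁ + qₖ₋₂ (with p₋₁=1, p₋₂=0, q₋₁=0, q₋₂=1):
  k=0: a=4, p=4, q=1
  k=1: a=6, p=25, q=6
  k=2: a=2, p=54, q=13

54/13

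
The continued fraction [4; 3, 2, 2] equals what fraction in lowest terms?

73/17

Fold from the inside: start with 2/1.
  2 + 1/2 = 5/2
  3 + 2/5 = 17/5
  4 + 5/17 = 73/17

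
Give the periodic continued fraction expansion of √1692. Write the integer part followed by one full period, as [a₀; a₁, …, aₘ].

[41; 7, 2, 7, 82]

a₀ = ⌊√1692⌋ = 41.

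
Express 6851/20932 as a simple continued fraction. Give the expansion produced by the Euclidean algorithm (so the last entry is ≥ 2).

[0; 3, 18, 13, 14, 2]

6851 = 0*20932 + 6851
20932 = 3*6851 + 379
6851 = 18*379 + 29
379 = 13*29 + 2
29 = 14*2 + 1
2 = 2*1 + 0  (stop)
So 6851/20932 = [0; 3, 18, 13, 14, 2].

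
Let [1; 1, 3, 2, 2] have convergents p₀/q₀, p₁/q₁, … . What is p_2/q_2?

Using pₖ = aₖpₖ₋₁ + pₖ₋₂, qₖ = aₖqₖ₋₁ + qₖ₋₂ (with p₋₁=1, p₋₂=0, q₋₁=0, q₋₂=1):
  k=0: a=1, p=1, q=1
  k=1: a=1, p=2, q=1
  k=2: a=3, p=7, q=4

7/4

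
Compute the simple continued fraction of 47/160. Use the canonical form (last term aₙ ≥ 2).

[0; 3, 2, 2, 9]

47 = 0×160 + 47
160 = 3×47 + 19
47 = 2×19 + 9
19 = 2×9 + 1
9 = 9×1 + 0  (stop)
So 47/160 = [0; 3, 2, 2, 9].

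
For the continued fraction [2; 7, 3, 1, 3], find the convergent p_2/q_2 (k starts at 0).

47/22

Using pₖ = aₖpₖ₋₁ + pₖ₋₂, qₖ = aₖqₖ₋₁ + qₖ₋₂ (with p₋₁=1, p₋₂=0, q₋₁=0, q₋₂=1):
  k=0: a=2, p=2, q=1
  k=1: a=7, p=15, q=7
  k=2: a=3, p=47, q=22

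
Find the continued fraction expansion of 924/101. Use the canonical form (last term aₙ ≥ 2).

[9; 6, 1, 2, 1, 3]

924 = 9×101 + 15
101 = 6×15 + 11
15 = 1×11 + 4
11 = 2×4 + 3
4 = 1×3 + 1
3 = 3×1 + 0  (stop)
So 924/101 = [9; 6, 1, 2, 1, 3].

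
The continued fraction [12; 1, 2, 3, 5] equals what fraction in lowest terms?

673/53

Using pₖ = aₖpₖ₋₁ + pₖ₋₂ and qₖ = aₖqₖ₋₁ + qₖ₋₂:
  k=0: a=12, p=12, q=1
  k=1: a=1, p=13, q=1
  k=2: a=2, p=38, q=3
  k=3: a=3, p=127, q=10
  k=4: a=5, p=673, q=53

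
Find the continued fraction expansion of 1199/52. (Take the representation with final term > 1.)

1199 = 23×52 + 3
52 = 17×3 + 1
3 = 3×1 + 0  (stop)
So 1199/52 = [23; 17, 3].

[23; 17, 3]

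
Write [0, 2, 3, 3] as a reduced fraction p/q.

Using pₖ = aₖpₖ₋₁ + pₖ₋₂ and qₖ = aₖqₖ₋₁ + qₖ₋₂:
  k=0: a=0, p=0, q=1
  k=1: a=2, p=1, q=2
  k=2: a=3, p=3, q=7
  k=3: a=3, p=10, q=23

10/23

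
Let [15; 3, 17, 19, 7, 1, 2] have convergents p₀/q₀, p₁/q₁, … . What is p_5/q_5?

Using pₖ = aₖpₖ₋₁ + pₖ₋₂, qₖ = aₖqₖ₋₁ + qₖ₋₂ (with p₋₁=1, p₋₂=0, q₋₁=0, q₋₂=1):
  k=0: a=15, p=15, q=1
  k=1: a=3, p=46, q=3
  k=2: a=17, p=797, q=52
  k=3: a=19, p=15189, q=991
  k=4: a=7, p=107120, q=6989
  k=5: a=1, p=122309, q=7980

122309/7980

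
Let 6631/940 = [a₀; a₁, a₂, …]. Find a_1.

6631 = 7·940 + 51   →  a_0 = 7
940 = 18·51 + 22   →  a_1 = 18

18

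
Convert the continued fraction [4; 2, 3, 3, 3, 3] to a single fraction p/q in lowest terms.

Fold from the inside: start with 3/1.
  3 + 1/3 = 10/3
  3 + 3/10 = 33/10
  3 + 10/33 = 109/33
  2 + 33/109 = 251/109
  4 + 109/251 = 1113/251

1113/251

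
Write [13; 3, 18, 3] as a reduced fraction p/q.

Fold from the inside: start with 3/1.
  18 + 1/3 = 55/3
  3 + 3/55 = 168/55
  13 + 55/168 = 2239/168

2239/168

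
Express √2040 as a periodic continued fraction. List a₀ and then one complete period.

[45; 6, 90]

a₀ = ⌊√2040⌋ = 45.
With m₀=0, d₀=1 and mₖ₊₁ = dₖaₖ − mₖ, dₖ₊₁ = (n − mₖ₊₁²)/dₖ, aₖ₊₁ = ⌊(a₀+mₖ₊₁)/dₖ₊₁⌋:
  k=1: m=45, d=15, a=6
  k=2: m=45, d=1, a=90
d=1 and a=2a₀=90 at k=2, so the next step gives (m, d) = (45, 15) again — its k=1 value — and the period has length 2.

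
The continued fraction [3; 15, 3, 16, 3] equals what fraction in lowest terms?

Using pₖ = aₖpₖ₋₁ + pₖ₋₂ and qₖ = aₖqₖ₋₁ + qₖ₋₂:
  k=0: a=3, p=3, q=1
  k=1: a=15, p=46, q=15
  k=2: a=3, p=141, q=46
  k=3: a=16, p=2302, q=751
  k=4: a=3, p=7047, q=2299

7047/2299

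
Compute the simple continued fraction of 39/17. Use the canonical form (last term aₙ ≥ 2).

[2; 3, 2, 2]

39 = 2×17 + 5
17 = 3×5 + 2
5 = 2×2 + 1
2 = 2×1 + 0  (stop)
So 39/17 = [2; 3, 2, 2].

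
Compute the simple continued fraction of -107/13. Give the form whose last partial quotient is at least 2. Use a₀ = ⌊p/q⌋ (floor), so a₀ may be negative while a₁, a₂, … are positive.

[-9; 1, 3, 3]

-107 = -9×13 + 10
13 = 1×10 + 3
10 = 3×3 + 1
3 = 3×1 + 0  (stop)
So -107/13 = [-9; 1, 3, 3].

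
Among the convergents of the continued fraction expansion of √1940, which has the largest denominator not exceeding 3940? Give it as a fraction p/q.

√1940 = [44; 22, 88, …] (period length 2).
Convergents:
  p_0/q_0 = 44/1
  p_1/q_1 = 969/22
  p_2/q_2 = 85316/1937
  p_3/q_3 = 1877921/42636
q_2 = 1937 ≤ 3940 < 42636 = q_3, so the answer is 85316/1937.

85316/1937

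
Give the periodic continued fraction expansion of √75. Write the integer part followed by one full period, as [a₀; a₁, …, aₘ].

a₀ = ⌊√75⌋ = 8.
With m₀=0, d₀=1 and mₖ₊₁ = dₖaₖ − mₖ, dₖ₊₁ = (n − mₖ₊₁²)/dₖ, aₖ₊₁ = ⌊(a₀+mₖ₊₁)/dₖ₊₁⌋:
  k=1: m=8, d=11, a=1
  k=2: m=3, d=6, a=1
  k=3: m=3, d=11, a=1
  k=4: m=8, d=1, a=16
d=1 and a=2a₀=16 at k=4, so the next step gives (m, d) = (8, 11) again — its k=1 value — and the period has length 4.

[8; 1, 1, 1, 16]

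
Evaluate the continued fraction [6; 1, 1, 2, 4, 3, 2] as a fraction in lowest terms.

1081/164

Using pₖ = aₖpₖ₋₁ + pₖ₋₂ and qₖ = aₖqₖ₋₁ + qₖ₋₂:
  k=0: a=6, p=6, q=1
  k=1: a=1, p=7, q=1
  k=2: a=1, p=13, q=2
  k=3: a=2, p=33, q=5
  k=4: a=4, p=145, q=22
  k=5: a=3, p=468, q=71
  k=6: a=2, p=1081, q=164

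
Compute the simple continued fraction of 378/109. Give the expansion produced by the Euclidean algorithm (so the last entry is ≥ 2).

378 = 3·109 + 51
109 = 2·51 + 7
51 = 7·7 + 2
7 = 3·2 + 1
2 = 2·1 + 0  (stop)
So 378/109 = [3; 2, 7, 3, 2].

[3; 2, 7, 3, 2]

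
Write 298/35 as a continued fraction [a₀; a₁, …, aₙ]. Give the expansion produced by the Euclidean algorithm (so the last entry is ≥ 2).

298 = 8*35 + 18
35 = 1*18 + 17
18 = 1*17 + 1
17 = 17*1 + 0  (stop)
So 298/35 = [8; 1, 1, 17].

[8; 1, 1, 17]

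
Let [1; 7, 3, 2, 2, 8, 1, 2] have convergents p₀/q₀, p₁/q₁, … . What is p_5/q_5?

Using pₖ = aₖpₖ₋₁ + pₖ₋₂, qₖ = aₖqₖ₋₁ + qₖ₋₂ (with p₋₁=1, p₋₂=0, q₋₁=0, q₋₂=1):
  k=0: a=1, p=1, q=1
  k=1: a=7, p=8, q=7
  k=2: a=3, p=25, q=22
  k=3: a=2, p=58, q=51
  k=4: a=2, p=141, q=124
  k=5: a=8, p=1186, q=1043

1186/1043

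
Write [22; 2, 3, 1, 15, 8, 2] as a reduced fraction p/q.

54583/2432

Fold from the inside: start with 2/1.
  8 + 1/2 = 17/2
  15 + 2/17 = 257/17
  1 + 17/257 = 274/257
  3 + 257/274 = 1079/274
  2 + 274/1079 = 2432/1079
  22 + 1079/2432 = 54583/2432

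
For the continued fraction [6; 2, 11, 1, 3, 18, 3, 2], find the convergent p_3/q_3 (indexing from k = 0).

Using pₖ = aₖpₖ₋₁ + pₖ₋₂, qₖ = aₖqₖ₋₁ + qₖ₋₂ (with p₋₁=1, p₋₂=0, q₋₁=0, q₋₂=1):
  k=0: a=6, p=6, q=1
  k=1: a=2, p=13, q=2
  k=2: a=11, p=149, q=23
  k=3: a=1, p=162, q=25

162/25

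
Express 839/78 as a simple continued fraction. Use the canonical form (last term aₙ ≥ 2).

839 = 10*78 + 59
78 = 1*59 + 19
59 = 3*19 + 2
19 = 9*2 + 1
2 = 2*1 + 0  (stop)
So 839/78 = [10; 1, 3, 9, 2].

[10; 1, 3, 9, 2]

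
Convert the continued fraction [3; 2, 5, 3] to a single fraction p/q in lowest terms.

Using pₖ = aₖpₖ₋₁ + pₖ₋₂ and qₖ = aₖqₖ₋₁ + qₖ₋₂:
  k=0: a=3, p=3, q=1
  k=1: a=2, p=7, q=2
  k=2: a=5, p=38, q=11
  k=3: a=3, p=121, q=35

121/35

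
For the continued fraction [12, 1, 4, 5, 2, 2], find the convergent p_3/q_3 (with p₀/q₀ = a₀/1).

333/26

Using pₖ = aₖpₖ₋₁ + pₖ₋₂, qₖ = aₖqₖ₋₁ + qₖ₋₂ (with p₋₁=1, p₋₂=0, q₋₁=0, q₋₂=1):
  k=0: a=12, p=12, q=1
  k=1: a=1, p=13, q=1
  k=2: a=4, p=64, q=5
  k=3: a=5, p=333, q=26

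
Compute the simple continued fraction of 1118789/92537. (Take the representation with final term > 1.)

[12; 11, 11, 4, 18, 3, 3]

1118789 = 12*92537 + 8345
92537 = 11*8345 + 742
8345 = 11*742 + 183
742 = 4*183 + 10
183 = 18*10 + 3
10 = 3*3 + 1
3 = 3*1 + 0  (stop)
So 1118789/92537 = [12; 11, 11, 4, 18, 3, 3].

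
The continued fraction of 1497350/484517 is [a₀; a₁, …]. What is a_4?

1497350 = 3·484517 + 43799   →  a_0 = 3
484517 = 11·43799 + 2728   →  a_1 = 11
43799 = 16·2728 + 151   →  a_2 = 16
2728 = 18·151 + 10   →  a_3 = 18
151 = 15·10 + 1   →  a_4 = 15

15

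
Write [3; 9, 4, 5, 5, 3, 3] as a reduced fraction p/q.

33109/10652

Fold from the inside: start with 3/1.
  3 + 1/3 = 10/3
  5 + 3/10 = 53/10
  5 + 10/53 = 275/53
  4 + 53/275 = 1153/275
  9 + 275/1153 = 10652/1153
  3 + 1153/10652 = 33109/10652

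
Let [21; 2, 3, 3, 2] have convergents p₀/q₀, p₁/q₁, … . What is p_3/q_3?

493/23

Using pₖ = aₖpₖ₋₁ + pₖ₋₂, qₖ = aₖqₖ₋₁ + qₖ₋₂ (with p₋₁=1, p₋₂=0, q₋₁=0, q₋₂=1):
  k=0: a=21, p=21, q=1
  k=1: a=2, p=43, q=2
  k=2: a=3, p=150, q=7
  k=3: a=3, p=493, q=23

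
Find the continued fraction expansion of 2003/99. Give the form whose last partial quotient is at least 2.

2003 = 20×99 + 23
99 = 4×23 + 7
23 = 3×7 + 2
7 = 3×2 + 1
2 = 2×1 + 0  (stop)
So 2003/99 = [20; 4, 3, 3, 2].

[20; 4, 3, 3, 2]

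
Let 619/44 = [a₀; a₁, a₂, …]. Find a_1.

14

619 = 14·44 + 3   →  a_0 = 14
44 = 14·3 + 2   →  a_1 = 14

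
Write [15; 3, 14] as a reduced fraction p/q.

Fold from the inside: start with 14/1.
  3 + 1/14 = 43/14
  15 + 14/43 = 659/43

659/43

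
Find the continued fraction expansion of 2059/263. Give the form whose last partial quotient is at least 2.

2059 = 7*263 + 218
263 = 1*218 + 45
218 = 4*45 + 38
45 = 1*38 + 7
38 = 5*7 + 3
7 = 2*3 + 1
3 = 3*1 + 0  (stop)
So 2059/263 = [7; 1, 4, 1, 5, 2, 3].

[7; 1, 4, 1, 5, 2, 3]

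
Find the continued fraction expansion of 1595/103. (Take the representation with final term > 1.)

[15; 2, 16, 1, 2]

1595 = 15*103 + 50
103 = 2*50 + 3
50 = 16*3 + 2
3 = 1*2 + 1
2 = 2*1 + 0  (stop)
So 1595/103 = [15; 2, 16, 1, 2].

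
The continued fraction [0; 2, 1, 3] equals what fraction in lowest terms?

Fold from the inside: start with 3/1.
  1 + 1/3 = 4/3
  2 + 3/4 = 11/4
  0 + 4/11 = 4/11

4/11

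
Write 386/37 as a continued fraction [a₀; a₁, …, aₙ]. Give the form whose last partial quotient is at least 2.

[10; 2, 3, 5]

386 = 10*37 + 16
37 = 2*16 + 5
16 = 3*5 + 1
5 = 5*1 + 0  (stop)
So 386/37 = [10; 2, 3, 5].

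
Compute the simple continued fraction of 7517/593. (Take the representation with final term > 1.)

[12; 1, 2, 11, 3, 2, 2]

7517 = 12*593 + 401
593 = 1*401 + 192
401 = 2*192 + 17
192 = 11*17 + 5
17 = 3*5 + 2
5 = 2*2 + 1
2 = 2*1 + 0  (stop)
So 7517/593 = [12; 1, 2, 11, 3, 2, 2].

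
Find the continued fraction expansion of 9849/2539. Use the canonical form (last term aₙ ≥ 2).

9849 = 3×2539 + 2232
2539 = 1×2232 + 307
2232 = 7×307 + 83
307 = 3×83 + 58
83 = 1×58 + 25
58 = 2×25 + 8
25 = 3×8 + 1
8 = 8×1 + 0  (stop)
So 9849/2539 = [3; 1, 7, 3, 1, 2, 3, 8].

[3; 1, 7, 3, 1, 2, 3, 8]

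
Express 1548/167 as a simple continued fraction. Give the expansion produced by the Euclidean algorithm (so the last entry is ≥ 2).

1548 = 9*167 + 45
167 = 3*45 + 32
45 = 1*32 + 13
32 = 2*13 + 6
13 = 2*6 + 1
6 = 6*1 + 0  (stop)
So 1548/167 = [9; 3, 1, 2, 2, 6].

[9; 3, 1, 2, 2, 6]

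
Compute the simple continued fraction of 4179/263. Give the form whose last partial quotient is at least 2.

[15; 1, 8, 14, 2]

4179 = 15*263 + 234
263 = 1*234 + 29
234 = 8*29 + 2
29 = 14*2 + 1
2 = 2*1 + 0  (stop)
So 4179/263 = [15; 1, 8, 14, 2].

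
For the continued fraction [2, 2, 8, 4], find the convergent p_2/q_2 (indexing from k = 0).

42/17

Using pₖ = aₖpₖ₋₁ + pₖ₋₂, qₖ = aₖqₖ₋₁ + qₖ₋₂ (with p₋₁=1, p₋₂=0, q₋₁=0, q₋₂=1):
  k=0: a=2, p=2, q=1
  k=1: a=2, p=5, q=2
  k=2: a=8, p=42, q=17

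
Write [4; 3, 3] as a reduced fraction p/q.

43/10

Using pₖ = aₖpₖ₋₁ + pₖ₋₂ and qₖ = aₖqₖ₋₁ + qₖ₋₂:
  k=0: a=4, p=4, q=1
  k=1: a=3, p=13, q=3
  k=2: a=3, p=43, q=10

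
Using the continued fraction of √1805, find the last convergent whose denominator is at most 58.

1402/33

√1805 = [42; 2, 16, 2, 84, …] (period length 4).
Convergents:
  p_0/q_0 = 42/1
  p_1/q_1 = 85/2
  p_2/q_2 = 1402/33
  p_3/q_3 = 2889/68
q_2 = 33 ≤ 58 < 68 = q_3, so the answer is 1402/33.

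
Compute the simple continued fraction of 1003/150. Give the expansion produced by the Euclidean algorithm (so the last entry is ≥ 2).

[6; 1, 2, 5, 4, 2]

1003 = 6*150 + 103
150 = 1*103 + 47
103 = 2*47 + 9
47 = 5*9 + 2
9 = 4*2 + 1
2 = 2*1 + 0  (stop)
So 1003/150 = [6; 1, 2, 5, 4, 2].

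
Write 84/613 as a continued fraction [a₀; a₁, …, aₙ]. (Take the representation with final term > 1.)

84 = 0×613 + 84
613 = 7×84 + 25
84 = 3×25 + 9
25 = 2×9 + 7
9 = 1×7 + 2
7 = 3×2 + 1
2 = 2×1 + 0  (stop)
So 84/613 = [0; 7, 3, 2, 1, 3, 2].

[0; 7, 3, 2, 1, 3, 2]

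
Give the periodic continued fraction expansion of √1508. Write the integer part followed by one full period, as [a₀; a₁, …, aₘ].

[38; 1, 4, 1, 76]

a₀ = ⌊√1508⌋ = 38.
With m₀=0, d₀=1 and mₖ₊₁ = dₖaₖ − mₖ, dₖ₊₁ = (n − mₖ₊₁²)/dₖ, aₖ₊₁ = ⌊(a₀+mₖ₊₁)/dₖ₊₁⌋:
  k=1: m=38, d=64, a=1
  k=2: m=26, d=13, a=4
  k=3: m=26, d=64, a=1
  k=4: m=38, d=1, a=76
d=1 and a=2a₀=76 at k=4, so the next step gives (m, d) = (38, 64) again — its k=1 value — and the period has length 4.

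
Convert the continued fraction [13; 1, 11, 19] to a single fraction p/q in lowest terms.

Fold from the inside: start with 19/1.
  11 + 1/19 = 210/19
  1 + 19/210 = 229/210
  13 + 210/229 = 3187/229

3187/229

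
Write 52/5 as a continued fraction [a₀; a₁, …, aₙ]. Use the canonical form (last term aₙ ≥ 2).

52 = 10×5 + 2
5 = 2×2 + 1
2 = 2×1 + 0  (stop)
So 52/5 = [10; 2, 2].

[10; 2, 2]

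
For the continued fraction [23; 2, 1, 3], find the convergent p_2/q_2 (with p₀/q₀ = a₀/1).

70/3

Using pₖ = aₖpₖ₋₁ + pₖ₋₂, qₖ = aₖqₖ₋₁ + qₖ₋₂ (with p₋₁=1, p₋₂=0, q₋₁=0, q₋₂=1):
  k=0: a=23, p=23, q=1
  k=1: a=2, p=47, q=2
  k=2: a=1, p=70, q=3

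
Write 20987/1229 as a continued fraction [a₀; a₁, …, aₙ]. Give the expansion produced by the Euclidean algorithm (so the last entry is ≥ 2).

[17; 13, 13, 2, 3]

20987 = 17×1229 + 94
1229 = 13×94 + 7
94 = 13×7 + 3
7 = 2×3 + 1
3 = 3×1 + 0  (stop)
So 20987/1229 = [17; 13, 13, 2, 3].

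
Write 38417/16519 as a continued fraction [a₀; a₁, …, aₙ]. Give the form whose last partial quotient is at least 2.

38417 = 2·16519 + 5379
16519 = 3·5379 + 382
5379 = 14·382 + 31
382 = 12·31 + 10
31 = 3·10 + 1
10 = 10·1 + 0  (stop)
So 38417/16519 = [2; 3, 14, 12, 3, 10].

[2; 3, 14, 12, 3, 10]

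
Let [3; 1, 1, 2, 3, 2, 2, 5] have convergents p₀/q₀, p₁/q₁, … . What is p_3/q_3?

Using pₖ = aₖpₖ₋₁ + pₖ₋₂, qₖ = aₖqₖ₋₁ + qₖ₋₂ (with p₋₁=1, p₋₂=0, q₋₁=0, q₋₂=1):
  k=0: a=3, p=3, q=1
  k=1: a=1, p=4, q=1
  k=2: a=1, p=7, q=2
  k=3: a=2, p=18, q=5

18/5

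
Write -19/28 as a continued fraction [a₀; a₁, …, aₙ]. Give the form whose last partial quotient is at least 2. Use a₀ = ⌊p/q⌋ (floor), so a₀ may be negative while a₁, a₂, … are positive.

-19 = -1*28 + 9
28 = 3*9 + 1
9 = 9*1 + 0  (stop)
So -19/28 = [-1; 3, 9].

[-1; 3, 9]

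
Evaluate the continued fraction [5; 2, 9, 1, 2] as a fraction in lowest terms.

Using pₖ = aₖpₖ₋₁ + pₖ₋₂ and qₖ = aₖqₖ₋₁ + qₖ₋₂:
  k=0: a=5, p=5, q=1
  k=1: a=2, p=11, q=2
  k=2: a=9, p=104, q=19
  k=3: a=1, p=115, q=21
  k=4: a=2, p=334, q=61

334/61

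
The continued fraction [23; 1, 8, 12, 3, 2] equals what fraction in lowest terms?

18658/781

Fold from the inside: start with 2/1.
  3 + 1/2 = 7/2
  12 + 2/7 = 86/7
  8 + 7/86 = 695/86
  1 + 86/695 = 781/695
  23 + 695/781 = 18658/781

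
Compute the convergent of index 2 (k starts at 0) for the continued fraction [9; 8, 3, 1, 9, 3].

Using pₖ = aₖpₖ₋₁ + pₖ₋₂, qₖ = aₖqₖ₋₁ + qₖ₋₂ (with p₋₁=1, p₋₂=0, q₋₁=0, q₋₂=1):
  k=0: a=9, p=9, q=1
  k=1: a=8, p=73, q=8
  k=2: a=3, p=228, q=25

228/25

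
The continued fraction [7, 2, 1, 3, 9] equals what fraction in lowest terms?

Using pₖ = aₖpₖ₋₁ + pₖ₋₂ and qₖ = aₖqₖ₋₁ + qₖ₋₂:
  k=0: a=7, p=7, q=1
  k=1: a=2, p=15, q=2
  k=2: a=1, p=22, q=3
  k=3: a=3, p=81, q=11
  k=4: a=9, p=751, q=102

751/102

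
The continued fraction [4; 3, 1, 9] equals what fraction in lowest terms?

Using pₖ = aₖpₖ₋₁ + pₖ₋₂ and qₖ = aₖqₖ₋₁ + qₖ₋₂:
  k=0: a=4, p=4, q=1
  k=1: a=3, p=13, q=3
  k=2: a=1, p=17, q=4
  k=3: a=9, p=166, q=39

166/39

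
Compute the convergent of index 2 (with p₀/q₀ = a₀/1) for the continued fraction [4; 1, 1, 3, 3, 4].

Using pₖ = aₖpₖ₋₁ + pₖ₋₂, qₖ = aₖqₖ₋₁ + qₖ₋₂ (with p₋₁=1, p₋₂=0, q₋₁=0, q₋₂=1):
  k=0: a=4, p=4, q=1
  k=1: a=1, p=5, q=1
  k=2: a=1, p=9, q=2

9/2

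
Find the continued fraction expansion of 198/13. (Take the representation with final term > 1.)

[15; 4, 3]

198 = 15*13 + 3
13 = 4*3 + 1
3 = 3*1 + 0  (stop)
So 198/13 = [15; 4, 3].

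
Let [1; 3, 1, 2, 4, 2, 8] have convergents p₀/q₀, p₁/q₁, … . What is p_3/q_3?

14/11

Using pₖ = aₖpₖ₋₁ + pₖ₋₂, qₖ = aₖqₖ₋₁ + qₖ₋₂ (with p₋₁=1, p₋₂=0, q₋₁=0, q₋₂=1):
  k=0: a=1, p=1, q=1
  k=1: a=3, p=4, q=3
  k=2: a=1, p=5, q=4
  k=3: a=2, p=14, q=11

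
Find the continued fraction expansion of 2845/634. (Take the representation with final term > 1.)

[4; 2, 19, 3, 5]

2845 = 4*634 + 309
634 = 2*309 + 16
309 = 19*16 + 5
16 = 3*5 + 1
5 = 5*1 + 0  (stop)
So 2845/634 = [4; 2, 19, 3, 5].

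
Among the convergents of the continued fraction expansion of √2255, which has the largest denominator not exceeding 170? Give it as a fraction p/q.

√2255 = [47; 2, 18, 2, 94, …] (period length 4).
Convergents:
  p_0/q_0 = 47/1
  p_1/q_1 = 95/2
  p_2/q_2 = 1757/37
  p_3/q_3 = 3609/76
  p_4/q_4 = 341003/7181
q_3 = 76 ≤ 170 < 7181 = q_4, so the answer is 3609/76.

3609/76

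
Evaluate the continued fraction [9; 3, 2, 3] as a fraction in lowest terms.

Fold from the inside: start with 3/1.
  2 + 1/3 = 7/3
  3 + 3/7 = 24/7
  9 + 7/24 = 223/24

223/24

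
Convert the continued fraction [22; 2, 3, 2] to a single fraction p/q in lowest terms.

Using pₖ = aₖpₖ₋₁ + pₖ₋₂ and qₖ = aₖqₖ₋₁ + qₖ₋₂:
  k=0: a=22, p=22, q=1
  k=1: a=2, p=45, q=2
  k=2: a=3, p=157, q=7
  k=3: a=2, p=359, q=16

359/16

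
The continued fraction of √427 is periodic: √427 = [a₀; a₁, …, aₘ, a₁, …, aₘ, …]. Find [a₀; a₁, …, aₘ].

a₀ = ⌊√427⌋ = 20.

[20; 1, 1, 1, 40]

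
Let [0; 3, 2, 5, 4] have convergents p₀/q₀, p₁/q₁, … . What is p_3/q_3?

Using pₖ = aₖpₖ₋₁ + pₖ₋₂, qₖ = aₖqₖ₋₁ + qₖ₋₂ (with p₋₁=1, p₋₂=0, q₋₁=0, q₋₂=1):
  k=0: a=0, p=0, q=1
  k=1: a=3, p=1, q=3
  k=2: a=2, p=2, q=7
  k=3: a=5, p=11, q=38

11/38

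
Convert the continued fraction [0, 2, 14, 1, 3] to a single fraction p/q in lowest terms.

59/122

Fold from the inside: start with 3/1.
  1 + 1/3 = 4/3
  14 + 3/4 = 59/4
  2 + 4/59 = 122/59
  0 + 59/122 = 59/122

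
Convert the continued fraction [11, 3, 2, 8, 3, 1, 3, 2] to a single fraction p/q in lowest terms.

23355/2069

Using pₖ = aₖpₖ₋₁ + pₖ₋₂ and qₖ = aₖqₖ₋₁ + qₖ₋₂:
  k=0: a=11, p=11, q=1
  k=1: a=3, p=34, q=3
  k=2: a=2, p=79, q=7
  k=3: a=8, p=666, q=59
  k=4: a=3, p=2077, q=184
  k=5: a=1, p=2743, q=243
  k=6: a=3, p=10306, q=913
  k=7: a=2, p=23355, q=2069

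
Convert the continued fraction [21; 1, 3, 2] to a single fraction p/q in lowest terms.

196/9

Using pₖ = aₖpₖ₋₁ + pₖ₋₂ and qₖ = aₖqₖ₋₁ + qₖ₋₂:
  k=0: a=21, p=21, q=1
  k=1: a=1, p=22, q=1
  k=2: a=3, p=87, q=4
  k=3: a=2, p=196, q=9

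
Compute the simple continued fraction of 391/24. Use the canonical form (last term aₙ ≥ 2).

391 = 16*24 + 7
24 = 3*7 + 3
7 = 2*3 + 1
3 = 3*1 + 0  (stop)
So 391/24 = [16; 3, 2, 3].

[16; 3, 2, 3]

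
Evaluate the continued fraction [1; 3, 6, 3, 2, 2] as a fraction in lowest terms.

Using pₖ = aₖpₖ₋₁ + pₖ₋₂ and qₖ = aₖqₖ₋₁ + qₖ₋₂:
  k=0: a=1, p=1, q=1
  k=1: a=3, p=4, q=3
  k=2: a=6, p=25, q=19
  k=3: a=3, p=79, q=60
  k=4: a=2, p=183, q=139
  k=5: a=2, p=445, q=338

445/338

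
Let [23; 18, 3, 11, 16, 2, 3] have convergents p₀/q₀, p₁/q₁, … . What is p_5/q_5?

476515/20669

Using pₖ = aₖpₖ₋₁ + pₖ₋₂, qₖ = aₖqₖ₋₁ + qₖ₋₂ (with p₋₁=1, p₋₂=0, q₋₁=0, q₋₂=1):
  k=0: a=23, p=23, q=1
  k=1: a=18, p=415, q=18
  k=2: a=3, p=1268, q=55
  k=3: a=11, p=14363, q=623
  k=4: a=16, p=231076, q=10023
  k=5: a=2, p=476515, q=20669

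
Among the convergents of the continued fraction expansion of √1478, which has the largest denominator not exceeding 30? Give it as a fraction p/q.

346/9

√1478 = [38; 2, 4, 38, 4, 2, 76, …] (period length 6).
Convergents:
  p_0/q_0 = 38/1
  p_1/q_1 = 77/2
  p_2/q_2 = 346/9
  p_3/q_3 = 13225/344
q_2 = 9 ≤ 30 < 344 = q_3, so the answer is 346/9.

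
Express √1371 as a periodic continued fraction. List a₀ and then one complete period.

a₀ = ⌊√1371⌋ = 37.
With m₀=0, d₀=1 and mₖ₊₁ = dₖaₖ − mₖ, dₖ₊₁ = (n − mₖ₊₁²)/dₖ, aₖ₊₁ = ⌊(a₀+mₖ₊₁)/dₖ₊₁⌋:
  k=1: m=37, d=2, a=37
  k=2: m=37, d=1, a=74
d=1 and a=2a₀=74 at k=2, so the next step gives (m, d) = (37, 2) again — its k=1 value — and the period has length 2.

[37; 37, 74]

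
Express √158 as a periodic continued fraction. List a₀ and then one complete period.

a₀ = ⌊√158⌋ = 12.
With m₀=0, d₀=1 and mₖ₊₁ = dₖaₖ − mₖ, dₖ₊₁ = (n − mₖ₊₁²)/dₖ, aₖ₊₁ = ⌊(a₀+mₖ₊₁)/dₖ₊₁⌋:
  k=1: m=12, d=14, a=1
  k=2: m=2, d=11, a=1
  k=3: m=9, d=7, a=3
  k=4: m=12, d=2, a=12
  k=5: m=12, d=7, a=3
  k=6: m=9, d=11, a=1
  k=7: m=2, d=14, a=1
  k=8: m=12, d=1, a=24
d=1 and a=2a₀=24 at k=8, so the next step gives (m, d) = (12, 14) again — its k=1 value — and the period has length 8.

[12; 1, 1, 3, 12, 3, 1, 1, 24]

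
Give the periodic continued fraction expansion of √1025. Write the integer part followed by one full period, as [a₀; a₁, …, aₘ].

a₀ = ⌊√1025⌋ = 32.
With m₀=0, d₀=1 and mₖ₊₁ = dₖaₖ − mₖ, dₖ₊₁ = (n − mₖ₊₁²)/dₖ, aₖ₊₁ = ⌊(a₀+mₖ₊₁)/dₖ₊₁⌋:
  k=1: m=32, d=1, a=64
d=1 and a=2a₀=64 at k=1, so the next step gives (m, d) = (32, 1) again — its k=1 value — and the period has length 1.

[32; 64]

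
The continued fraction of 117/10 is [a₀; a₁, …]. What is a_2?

2

117 = 11·10 + 7   →  a_0 = 11
10 = 1·7 + 3   →  a_1 = 1
7 = 2·3 + 1   →  a_2 = 2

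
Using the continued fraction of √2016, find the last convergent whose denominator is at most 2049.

40365/899

√2016 = [44; 1, 8, 1, 88, …] (period length 4).
Convergents:
  p_0/q_0 = 44/1
  p_1/q_1 = 45/1
  p_2/q_2 = 404/9
  p_3/q_3 = 449/10
  p_4/q_4 = 39916/889
  p_5/q_5 = 40365/899
  p_6/q_6 = 362836/8081
q_5 = 899 ≤ 2049 < 8081 = q_6, so the answer is 40365/899.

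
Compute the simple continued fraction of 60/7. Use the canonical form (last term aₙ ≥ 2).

[8; 1, 1, 3]

60 = 8×7 + 4
7 = 1×4 + 3
4 = 1×3 + 1
3 = 3×1 + 0  (stop)
So 60/7 = [8; 1, 1, 3].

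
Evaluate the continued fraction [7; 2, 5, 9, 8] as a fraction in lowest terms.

Using pₖ = aₖpₖ₋₁ + pₖ₋₂ and qₖ = aₖqₖ₋₁ + qₖ₋₂:
  k=0: a=7, p=7, q=1
  k=1: a=2, p=15, q=2
  k=2: a=5, p=82, q=11
  k=3: a=9, p=753, q=101
  k=4: a=8, p=6106, q=819

6106/819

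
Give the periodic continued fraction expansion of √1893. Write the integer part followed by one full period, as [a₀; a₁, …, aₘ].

a₀ = ⌊√1893⌋ = 43.

[43; 1, 1, 28, 1, 1, 86]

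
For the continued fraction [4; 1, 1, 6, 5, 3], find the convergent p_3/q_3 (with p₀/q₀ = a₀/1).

Using pₖ = aₖpₖ₋₁ + pₖ₋₂, qₖ = aₖqₖ₋₁ + qₖ₋₂ (with p₋₁=1, p₋₂=0, q₋₁=0, q₋₂=1):
  k=0: a=4, p=4, q=1
  k=1: a=1, p=5, q=1
  k=2: a=1, p=9, q=2
  k=3: a=6, p=59, q=13

59/13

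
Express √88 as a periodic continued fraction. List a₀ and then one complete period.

[9; 2, 1, 1, 1, 2, 18]

a₀ = ⌊√88⌋ = 9.
With m₀=0, d₀=1 and mₖ₊₁ = dₖaₖ − mₖ, dₖ₊₁ = (n − mₖ₊₁²)/dₖ, aₖ₊₁ = ⌊(a₀+mₖ₊₁)/dₖ₊₁⌋:
  k=1: m=9, d=7, a=2
  k=2: m=5, d=9, a=1
  k=3: m=4, d=8, a=1
  k=4: m=4, d=9, a=1
  k=5: m=5, d=7, a=2
  k=6: m=9, d=1, a=18
d=1 and a=2a₀=18 at k=6, so the next step gives (m, d) = (9, 7) again — its k=1 value — and the period has length 6.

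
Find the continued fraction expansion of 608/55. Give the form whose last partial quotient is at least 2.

[11; 18, 3]

608 = 11·55 + 3
55 = 18·3 + 1
3 = 3·1 + 0  (stop)
So 608/55 = [11; 18, 3].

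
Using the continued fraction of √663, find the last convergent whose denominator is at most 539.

√663 = [25; 1, 2, 1, 50, …] (period length 4).
Convergents:
  p_0/q_0 = 25/1
  p_1/q_1 = 26/1
  p_2/q_2 = 77/3
  p_3/q_3 = 103/4
  p_4/q_4 = 5227/203
  p_5/q_5 = 5330/207
  p_6/q_6 = 15887/617
q_5 = 207 ≤ 539 < 617 = q_6, so the answer is 5330/207.

5330/207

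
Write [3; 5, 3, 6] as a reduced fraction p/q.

322/101

Using pₖ = aₖpₖ₋₁ + pₖ₋₂ and qₖ = aₖqₖ₋₁ + qₖ₋₂:
  k=0: a=3, p=3, q=1
  k=1: a=5, p=16, q=5
  k=2: a=3, p=51, q=16
  k=3: a=6, p=322, q=101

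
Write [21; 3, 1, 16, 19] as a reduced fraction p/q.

27141/1277

Fold from the inside: start with 19/1.
  16 + 1/19 = 305/19
  1 + 19/305 = 324/305
  3 + 305/324 = 1277/324
  21 + 324/1277 = 27141/1277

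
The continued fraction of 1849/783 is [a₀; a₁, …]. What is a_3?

1849 = 2·783 + 283   →  a_0 = 2
783 = 2·283 + 217   →  a_1 = 2
283 = 1·217 + 66   →  a_2 = 1
217 = 3·66 + 19   →  a_3 = 3

3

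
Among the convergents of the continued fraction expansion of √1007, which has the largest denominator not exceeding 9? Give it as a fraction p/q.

√1007 = [31; 1, 2, 1, 2, 1, 62, …] (period length 6).
Convergents:
  p_0/q_0 = 31/1
  p_1/q_1 = 32/1
  p_2/q_2 = 95/3
  p_3/q_3 = 127/4
  p_4/q_4 = 349/11
q_3 = 4 ≤ 9 < 11 = q_4, so the answer is 127/4.

127/4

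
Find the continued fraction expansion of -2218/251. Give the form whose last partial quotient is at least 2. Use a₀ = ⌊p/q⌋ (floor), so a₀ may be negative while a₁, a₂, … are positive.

[-9; 6, 8, 5]

-2218 = -9*251 + 41
251 = 6*41 + 5
41 = 8*5 + 1
5 = 5*1 + 0  (stop)
So -2218/251 = [-9; 6, 8, 5].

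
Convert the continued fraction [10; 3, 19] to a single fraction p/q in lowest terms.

Fold from the inside: start with 19/1.
  3 + 1/19 = 58/19
  10 + 19/58 = 599/58

599/58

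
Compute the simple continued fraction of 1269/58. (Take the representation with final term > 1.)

1269 = 21*58 + 51
58 = 1*51 + 7
51 = 7*7 + 2
7 = 3*2 + 1
2 = 2*1 + 0  (stop)
So 1269/58 = [21; 1, 7, 3, 2].

[21; 1, 7, 3, 2]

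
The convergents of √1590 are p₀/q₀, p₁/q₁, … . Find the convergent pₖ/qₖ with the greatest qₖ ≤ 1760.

25480/639

√1590 = [39; 1, 6, 1, 78, …] (period length 4).
Convergents:
  p_0/q_0 = 39/1
  p_1/q_1 = 40/1
  p_2/q_2 = 279/7
  p_3/q_3 = 319/8
  p_4/q_4 = 25161/631
  p_5/q_5 = 25480/639
  p_6/q_6 = 178041/4465
q_5 = 639 ≤ 1760 < 4465 = q_6, so the answer is 25480/639.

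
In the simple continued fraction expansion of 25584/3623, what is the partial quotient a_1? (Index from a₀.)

25584 = 7·3623 + 223   →  a_0 = 7
3623 = 16·223 + 55   →  a_1 = 16

16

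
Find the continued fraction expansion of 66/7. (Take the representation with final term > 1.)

[9; 2, 3]

66 = 9*7 + 3
7 = 2*3 + 1
3 = 3*1 + 0  (stop)
So 66/7 = [9; 2, 3].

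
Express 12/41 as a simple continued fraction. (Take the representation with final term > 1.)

12 = 0·41 + 12
41 = 3·12 + 5
12 = 2·5 + 2
5 = 2·2 + 1
2 = 2·1 + 0  (stop)
So 12/41 = [0; 3, 2, 2, 2].

[0; 3, 2, 2, 2]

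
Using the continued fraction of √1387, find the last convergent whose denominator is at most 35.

1229/33

√1387 = [37; 4, 8, 37, 8, 4, 74, …] (period length 6).
Convergents:
  p_0/q_0 = 37/1
  p_1/q_1 = 149/4
  p_2/q_2 = 1229/33
  p_3/q_3 = 45622/1225
q_2 = 33 ≤ 35 < 1225 = q_3, so the answer is 1229/33.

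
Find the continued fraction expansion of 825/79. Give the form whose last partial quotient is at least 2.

825 = 10*79 + 35
79 = 2*35 + 9
35 = 3*9 + 8
9 = 1*8 + 1
8 = 8*1 + 0  (stop)
So 825/79 = [10; 2, 3, 1, 8].

[10; 2, 3, 1, 8]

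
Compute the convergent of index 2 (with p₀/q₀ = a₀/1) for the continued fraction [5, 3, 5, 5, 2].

Using pₖ = aₖpₖ₋₁ + pₖ₋₂, qₖ = aₖqₖ₋₁ + qₖ₋₂ (with p₋₁=1, p₋₂=0, q₋₁=0, q₋₂=1):
  k=0: a=5, p=5, q=1
  k=1: a=3, p=16, q=3
  k=2: a=5, p=85, q=16

85/16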